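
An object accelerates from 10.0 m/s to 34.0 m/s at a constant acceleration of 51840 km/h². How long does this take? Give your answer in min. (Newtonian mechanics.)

a = 51840 km/h² × 7.716049382716049e-05 = 4.0 m/s²
t = (v - v₀) / a = (34.0 - 10.0) / 4.0 = 6.0 s
t = 6.0 s / 60.0 = 0.1 min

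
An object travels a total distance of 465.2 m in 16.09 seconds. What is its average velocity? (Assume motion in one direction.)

v_avg = Δd / Δt = 465.2 / 16.09 = 28.91 m/s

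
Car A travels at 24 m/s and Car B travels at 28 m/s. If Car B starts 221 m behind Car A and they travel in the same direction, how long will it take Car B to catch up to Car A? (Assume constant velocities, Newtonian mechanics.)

Relative speed: v_rel = 28 - 24 = 4 m/s
Time to catch: t = d₀/v_rel = 221/4 = 55.25 s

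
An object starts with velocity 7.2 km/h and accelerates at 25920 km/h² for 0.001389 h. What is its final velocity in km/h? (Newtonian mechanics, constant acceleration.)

v₀ = 7.2 km/h × 0.2777777777777778 = 2.0 m/s
a = 25920 km/h² × 7.716049382716049e-05 = 2.0 m/s²
t = 0.001389 h × 3600.0 = 5.0004 s
v = v₀ + a × t = 2.0 + 2.0 × 5.0004 = 12.0008 m/s
v = 12.0008 m/s / 0.2777777777777778 = 43.2 km/h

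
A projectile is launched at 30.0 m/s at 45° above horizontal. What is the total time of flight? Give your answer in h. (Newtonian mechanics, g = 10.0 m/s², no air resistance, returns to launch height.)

T = 2 × v₀ × sin(θ) / g = 2 × 30.0 × sin(45°) / 10.0 = 2 × 30.0 × 0.707107 / 10.0 = 4.24264 s
T = 4.24264 s / 3600.0 = 0.001179 h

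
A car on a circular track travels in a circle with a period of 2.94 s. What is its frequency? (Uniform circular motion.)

f = 1/T = 1/2.94 = 0.3401 Hz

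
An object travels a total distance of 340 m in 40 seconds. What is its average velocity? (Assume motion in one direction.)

v_avg = Δd / Δt = 340 / 40 = 8.5 m/s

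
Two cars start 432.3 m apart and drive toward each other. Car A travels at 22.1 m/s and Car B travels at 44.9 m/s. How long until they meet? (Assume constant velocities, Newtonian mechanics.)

Combined speed: v_combined = 22.1 + 44.9 = 67.0 m/s
Time to meet: t = d/v_combined = 432.3/67.0 = 6.45 s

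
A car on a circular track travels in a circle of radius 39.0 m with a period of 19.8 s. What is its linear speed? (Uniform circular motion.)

v = 2πr/T = 2π×39.0/19.8 = 12.38 m/s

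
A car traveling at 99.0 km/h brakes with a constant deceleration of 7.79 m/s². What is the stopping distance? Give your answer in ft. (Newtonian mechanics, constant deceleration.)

v₀ = 99.0 km/h × 0.2777777777777778 = 27.5 m/s
d = v₀² / (2a) = 27.5² / (2 × 7.79) = 756.25 / 15.58 = 48.5398 m
d = 48.5398 m / 0.3048 = 159.3 ft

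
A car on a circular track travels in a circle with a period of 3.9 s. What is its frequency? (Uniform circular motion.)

f = 1/T = 1/3.9 = 0.2564 Hz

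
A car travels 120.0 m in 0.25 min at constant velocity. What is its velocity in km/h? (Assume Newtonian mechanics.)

t = 0.25 min × 60.0 = 15.0 s
v = d / t = 120.0 / 15.0 = 8.0 m/s
v = 8.0 m/s / 0.2777777777777778 = 28.8 km/h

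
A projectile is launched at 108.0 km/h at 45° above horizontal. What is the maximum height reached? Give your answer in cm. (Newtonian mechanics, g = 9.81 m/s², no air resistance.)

v₀ = 108.0 km/h × 0.2777777777777778 = 30.0 m/s
H = v₀² × sin²(θ) / (2g) = 30.0² × sin(45°)² / (2 × 9.81) = 900.0 × 0.5 / 19.62 = 22.9358 m
H = 22.9358 m / 0.01 = 2294 cm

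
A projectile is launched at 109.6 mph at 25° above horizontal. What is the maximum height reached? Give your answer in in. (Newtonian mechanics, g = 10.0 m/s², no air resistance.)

v₀ = 109.6 mph × 0.44704 = 48.9956 m/s
H = v₀² × sin²(θ) / (2g) = 48.9956² × sin(25°)² / (2 × 10.0) = 2400.57 × 0.178606 / 20.0 = 21.4378 m
H = 21.4378 m / 0.0254 = 844.0 in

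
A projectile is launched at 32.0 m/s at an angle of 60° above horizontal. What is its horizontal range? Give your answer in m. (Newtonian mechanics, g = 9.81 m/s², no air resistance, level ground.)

R = v₀² × sin(2θ) / g = 32.0² × sin(2 × 60°) / 9.81 = 1024.0 × 0.866025 / 9.81 = 90.4 m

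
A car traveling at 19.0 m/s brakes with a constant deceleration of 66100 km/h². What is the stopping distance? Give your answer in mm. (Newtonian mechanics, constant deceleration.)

a = 66100 km/h² × 7.716049382716049e-05 = 5.10031 m/s²
d = v₀² / (2a) = 19.0² / (2 × 5.10031) = 361.0 / 10.2006 = 35.3901 m
d = 35.3901 m / 0.001 = 35390 mm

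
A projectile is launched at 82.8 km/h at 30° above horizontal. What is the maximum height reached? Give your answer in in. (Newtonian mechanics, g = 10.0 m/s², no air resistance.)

v₀ = 82.8 km/h × 0.2777777777777778 = 23.0 m/s
H = v₀² × sin²(θ) / (2g) = 23.0² × sin(30°)² / (2 × 10.0) = 529.0 × 0.25 / 20.0 = 6.6125 m
H = 6.6125 m / 0.0254 = 260.3 in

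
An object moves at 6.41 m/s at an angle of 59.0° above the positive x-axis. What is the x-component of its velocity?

vₓ = v cos(θ) = 6.41 × cos(59.0°) = 3.3 m/s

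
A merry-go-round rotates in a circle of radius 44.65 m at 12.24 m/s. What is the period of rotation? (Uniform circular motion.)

T = 2πr/v = 2π×44.65/12.24 = 22.92 s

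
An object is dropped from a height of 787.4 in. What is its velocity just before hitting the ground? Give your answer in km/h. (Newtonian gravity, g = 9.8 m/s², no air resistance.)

h = 787.4 in × 0.0254 = 20.0 m
v = √(2gh) = √(2 × 9.8 × 20.0) = 19.799 m/s
v = 19.799 m/s / 0.2777777777777778 = 71.28 km/h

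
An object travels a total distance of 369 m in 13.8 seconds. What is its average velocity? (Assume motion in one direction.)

v_avg = Δd / Δt = 369 / 13.8 = 26.74 m/s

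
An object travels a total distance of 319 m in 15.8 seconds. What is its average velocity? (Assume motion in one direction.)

v_avg = Δd / Δt = 319 / 15.8 = 20.19 m/s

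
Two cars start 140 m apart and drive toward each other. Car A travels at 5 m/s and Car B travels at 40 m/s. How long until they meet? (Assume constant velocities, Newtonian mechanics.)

Combined speed: v_combined = 5 + 40 = 45 m/s
Time to meet: t = d/v_combined = 140/45 = 3.11 s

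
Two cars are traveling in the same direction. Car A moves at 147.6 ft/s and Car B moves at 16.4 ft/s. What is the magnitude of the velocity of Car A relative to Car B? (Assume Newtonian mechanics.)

v_rel = |v_A - v_B| = |147.6 - 16.4| = 131.2 ft/s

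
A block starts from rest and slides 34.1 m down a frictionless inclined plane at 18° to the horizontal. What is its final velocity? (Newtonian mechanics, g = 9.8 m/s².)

a = g sin(θ) = 9.8 × sin(18°) = 3.0284 m/s²
v = √(2ad) = √(2 × 3.0284 × 34.1) = 14.37 m/s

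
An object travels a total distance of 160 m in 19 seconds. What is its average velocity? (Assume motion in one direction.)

v_avg = Δd / Δt = 160 / 19 = 8.42 m/s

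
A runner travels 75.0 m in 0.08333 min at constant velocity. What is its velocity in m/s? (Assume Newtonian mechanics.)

t = 0.08333 min × 60.0 = 4.9998 s
v = d / t = 75.0 / 4.9998 = 15.0 m/s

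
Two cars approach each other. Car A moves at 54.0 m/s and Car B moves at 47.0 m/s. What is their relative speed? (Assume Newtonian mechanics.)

v_rel = v_A + v_B = 54.0 + 47.0 = 101.0 m/s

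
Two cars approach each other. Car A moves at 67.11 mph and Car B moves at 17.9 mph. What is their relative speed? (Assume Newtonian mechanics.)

v_rel = v_A + v_B = 67.11 + 17.9 = 85.01 mph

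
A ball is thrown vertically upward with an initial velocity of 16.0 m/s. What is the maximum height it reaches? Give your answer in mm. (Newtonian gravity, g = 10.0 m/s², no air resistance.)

h_max = v₀² / (2g) = 16.0² / (2 × 10.0) = 256.0 / 20.0 = 12.8 m
h_max = 12.8 m / 0.001 = 12800 mm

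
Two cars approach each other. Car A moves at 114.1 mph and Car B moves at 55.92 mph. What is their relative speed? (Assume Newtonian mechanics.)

v_rel = v_A + v_B = 114.1 + 55.92 = 170.02 mph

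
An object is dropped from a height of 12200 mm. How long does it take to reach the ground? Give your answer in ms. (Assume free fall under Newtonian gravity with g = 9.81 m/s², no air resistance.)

h = 12200 mm × 0.001 = 12.2 m
t = √(2h/g) = √(2 × 12.2 / 9.81) = 1.5771 s
t = 1.5771 s / 0.001 = 1577 ms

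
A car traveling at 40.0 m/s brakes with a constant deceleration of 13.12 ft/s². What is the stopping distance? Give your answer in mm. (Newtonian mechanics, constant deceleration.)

a = 13.12 ft/s² × 0.3048 = 3.99898 m/s²
d = v₀² / (2a) = 40.0² / (2 × 3.99898) = 1600.0 / 7.99796 = 200.051 m
d = 200.051 m / 0.001 = 200100 mm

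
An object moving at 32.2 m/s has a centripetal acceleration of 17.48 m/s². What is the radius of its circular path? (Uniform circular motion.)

r = v²/a_c = 32.2²/17.48 = 59.32 m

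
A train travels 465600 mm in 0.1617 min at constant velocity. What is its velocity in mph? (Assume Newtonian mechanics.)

d = 465600 mm × 0.001 = 465.6 m
t = 0.1617 min × 60.0 = 9.702 s
v = d / t = 465.6 / 9.702 = 47.9901 m/s
v = 47.9901 m/s / 0.44704 = 107.4 mph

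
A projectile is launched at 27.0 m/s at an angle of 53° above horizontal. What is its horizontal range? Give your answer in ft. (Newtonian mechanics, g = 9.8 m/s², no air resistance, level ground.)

R = v₀² × sin(2θ) / g = 27.0² × sin(2 × 53°) / 9.8 = 729.0 × 0.961262 / 9.8 = 71.5061 m
R = 71.5061 m / 0.3048 = 234.6 ft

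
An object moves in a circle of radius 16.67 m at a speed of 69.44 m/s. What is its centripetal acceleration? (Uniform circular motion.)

a_c = v²/r = 69.44²/16.67 = 4821.9136/16.67 = 289.26 m/s²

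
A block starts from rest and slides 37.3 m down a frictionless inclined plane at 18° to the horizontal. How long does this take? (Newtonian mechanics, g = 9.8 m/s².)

a = g sin(θ) = 9.8 × sin(18°) = 3.0284 m/s²
t = √(2d/a) = √(2 × 37.3 / 3.0284) = 4.96 s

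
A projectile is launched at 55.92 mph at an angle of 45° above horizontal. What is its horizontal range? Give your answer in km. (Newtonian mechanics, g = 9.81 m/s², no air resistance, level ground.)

v₀ = 55.92 mph × 0.44704 = 24.9985 m/s
R = v₀² × sin(2θ) / g = 24.9985² × sin(2 × 45°) / 9.81 = 624.925 × 1.0 / 9.81 = 63.7029 m
R = 63.7029 m / 1000.0 = 0.0637 km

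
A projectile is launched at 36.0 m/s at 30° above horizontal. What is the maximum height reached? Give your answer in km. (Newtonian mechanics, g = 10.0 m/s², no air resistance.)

H = v₀² × sin²(θ) / (2g) = 36.0² × sin(30°)² / (2 × 10.0) = 1296.0 × 0.25 / 20.0 = 16.2 m
H = 16.2 m / 1000.0 = 0.0162 km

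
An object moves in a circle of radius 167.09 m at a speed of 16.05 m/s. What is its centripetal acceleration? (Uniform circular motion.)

a_c = v²/r = 16.05²/167.09 = 257.6025/167.09 = 1.54 m/s²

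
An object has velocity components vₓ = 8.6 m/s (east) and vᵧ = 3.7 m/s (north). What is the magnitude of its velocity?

|v| = √(vₓ² + vᵧ²) = √(8.6² + 3.7²) = √(87.65) = 9.36 m/s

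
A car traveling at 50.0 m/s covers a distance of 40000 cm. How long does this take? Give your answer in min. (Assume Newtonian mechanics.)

d = 40000 cm × 0.01 = 400.0 m
t = d / v = 400.0 / 50.0 = 8.0 s
t = 8.0 s / 60.0 = 0.1333 min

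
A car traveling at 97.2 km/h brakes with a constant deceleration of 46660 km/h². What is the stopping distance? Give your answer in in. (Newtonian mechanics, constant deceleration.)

v₀ = 97.2 km/h × 0.2777777777777778 = 27.0 m/s
a = 46660 km/h² × 7.716049382716049e-05 = 3.60031 m/s²
d = v₀² / (2a) = 27.0² / (2 × 3.60031) = 729.0 / 7.20062 = 101.241 m
d = 101.241 m / 0.0254 = 3986 in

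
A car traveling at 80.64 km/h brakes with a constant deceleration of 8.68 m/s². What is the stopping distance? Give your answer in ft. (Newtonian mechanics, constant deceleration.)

v₀ = 80.64 km/h × 0.2777777777777778 = 22.4 m/s
d = v₀² / (2a) = 22.4² / (2 × 8.68) = 501.76 / 17.36 = 28.9032 m
d = 28.9032 m / 0.3048 = 94.83 ft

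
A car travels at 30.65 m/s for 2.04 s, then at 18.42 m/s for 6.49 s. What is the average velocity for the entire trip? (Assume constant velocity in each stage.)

d₁ = v₁t₁ = 30.65 × 2.04 = 62.526 m
d₂ = v₂t₂ = 18.42 × 6.49 = 119.5458 m
d_total = 182.0718 m, t_total = 8.53 s
v_avg = d_total/t_total = 182.0718/8.53 = 21.34 m/s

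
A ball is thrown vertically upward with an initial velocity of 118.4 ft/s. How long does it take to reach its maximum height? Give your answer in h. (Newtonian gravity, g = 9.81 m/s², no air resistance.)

v₀ = 118.4 ft/s × 0.3048 = 36.0883 m/s
t_up = v₀ / g = 36.0883 / 9.81 = 3.67873 s
t_up = 3.67873 s / 3600.0 = 0.001022 h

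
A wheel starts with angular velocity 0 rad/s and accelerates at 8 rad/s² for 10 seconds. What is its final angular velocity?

ω = ω₀ + αt = 0 + 8 × 10 = 80 rad/s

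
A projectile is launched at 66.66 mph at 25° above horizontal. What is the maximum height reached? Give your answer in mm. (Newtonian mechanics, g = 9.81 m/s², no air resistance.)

v₀ = 66.66 mph × 0.44704 = 29.7997 m/s
H = v₀² × sin²(θ) / (2g) = 29.7997² × sin(25°)² / (2 × 9.81) = 888.022 × 0.178606 / 19.62 = 8.0839 m
H = 8.0839 m / 0.001 = 8084 mm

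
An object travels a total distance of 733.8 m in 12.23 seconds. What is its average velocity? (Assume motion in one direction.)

v_avg = Δd / Δt = 733.8 / 12.23 = 60.0 m/s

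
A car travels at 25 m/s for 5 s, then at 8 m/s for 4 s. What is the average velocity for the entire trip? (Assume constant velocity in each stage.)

d₁ = v₁t₁ = 25 × 5 = 125 m
d₂ = v₂t₂ = 8 × 4 = 32 m
d_total = 157 m, t_total = 9 s
v_avg = d_total/t_total = 157/9 = 17.44 m/s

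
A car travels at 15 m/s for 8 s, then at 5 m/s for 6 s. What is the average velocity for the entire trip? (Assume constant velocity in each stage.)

d₁ = v₁t₁ = 15 × 8 = 120 m
d₂ = v₂t₂ = 5 × 6 = 30 m
d_total = 150 m, t_total = 14 s
v_avg = d_total/t_total = 150/14 = 10.71 m/s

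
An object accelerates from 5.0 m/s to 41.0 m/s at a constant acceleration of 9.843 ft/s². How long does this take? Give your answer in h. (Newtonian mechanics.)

a = 9.843 ft/s² × 0.3048 = 3.00015 m/s²
t = (v - v₀) / a = (41.0 - 5.0) / 3.00015 = 11.9994 s
t = 11.9994 s / 3600.0 = 0.003333 h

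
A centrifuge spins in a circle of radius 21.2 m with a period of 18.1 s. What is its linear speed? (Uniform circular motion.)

v = 2πr/T = 2π×21.2/18.1 = 7.36 m/s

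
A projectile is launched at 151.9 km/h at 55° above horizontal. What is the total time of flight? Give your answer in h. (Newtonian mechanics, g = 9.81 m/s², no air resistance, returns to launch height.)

v₀ = 151.9 km/h × 0.2777777777777778 = 42.1944 m/s
T = 2 × v₀ × sin(θ) / g = 2 × 42.1944 × sin(55°) / 9.81 = 2 × 42.1944 × 0.819152 / 9.81 = 7.04661 s
T = 7.04661 s / 3600.0 = 0.001957 h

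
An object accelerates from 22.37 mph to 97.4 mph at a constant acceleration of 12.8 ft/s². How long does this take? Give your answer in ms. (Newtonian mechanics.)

v₀ = 22.37 mph × 0.44704 = 10.0003 m/s
v = 97.4 mph × 0.44704 = 43.5417 m/s
a = 12.8 ft/s² × 0.3048 = 3.90144 m/s²
t = (v - v₀) / a = (43.5417 - 10.0003) / 3.90144 = 8.59718 s
t = 8.59718 s / 0.001 = 8597 ms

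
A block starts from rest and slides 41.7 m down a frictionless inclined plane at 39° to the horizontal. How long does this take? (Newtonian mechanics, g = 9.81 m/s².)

a = g sin(θ) = 9.81 × sin(39°) = 6.1736 m/s²
t = √(2d/a) = √(2 × 41.7 / 6.1736) = 3.68 s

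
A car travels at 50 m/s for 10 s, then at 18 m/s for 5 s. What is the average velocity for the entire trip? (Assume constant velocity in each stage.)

d₁ = v₁t₁ = 50 × 10 = 500 m
d₂ = v₂t₂ = 18 × 5 = 90 m
d_total = 590 m, t_total = 15 s
v_avg = d_total/t_total = 590/15 = 39.33 m/s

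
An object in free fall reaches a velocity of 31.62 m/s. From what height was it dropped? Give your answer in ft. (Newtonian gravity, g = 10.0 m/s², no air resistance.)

h = v² / (2g) = 31.62² / (2 × 10.0) = 49.9912 m
h = 49.9912 m / 0.3048 = 164.0 ft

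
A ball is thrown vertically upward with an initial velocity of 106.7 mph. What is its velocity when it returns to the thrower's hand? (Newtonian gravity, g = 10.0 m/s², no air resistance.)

By conservation of energy (no air resistance), the ball returns to the throw height with the same speed as launch, but directed downward.
|v_ground| = v₀ = 106.7 mph
v_ground = 106.7 mph (downward)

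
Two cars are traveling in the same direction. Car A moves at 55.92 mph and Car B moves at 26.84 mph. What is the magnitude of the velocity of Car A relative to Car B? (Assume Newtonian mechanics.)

v_rel = |v_A - v_B| = |55.92 - 26.84| = 29.08 mph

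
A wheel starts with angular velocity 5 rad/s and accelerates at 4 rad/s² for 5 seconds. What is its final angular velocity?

ω = ω₀ + αt = 5 + 4 × 5 = 25 rad/s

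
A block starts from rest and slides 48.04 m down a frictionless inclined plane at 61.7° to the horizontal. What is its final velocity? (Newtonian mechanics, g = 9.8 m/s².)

a = g sin(θ) = 9.8 × sin(61.7°) = 8.6287 m/s²
v = √(2ad) = √(2 × 8.6287 × 48.04) = 28.79 m/s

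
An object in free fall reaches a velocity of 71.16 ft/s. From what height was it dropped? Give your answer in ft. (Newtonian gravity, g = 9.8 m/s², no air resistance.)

v = 71.16 ft/s × 0.3048 = 21.6896 m/s
h = v² / (2g) = 21.6896² / (2 × 9.8) = 24.002 m
h = 24.002 m / 0.3048 = 78.75 ft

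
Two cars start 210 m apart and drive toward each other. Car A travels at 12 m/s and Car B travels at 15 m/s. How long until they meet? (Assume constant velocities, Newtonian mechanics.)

Combined speed: v_combined = 12 + 15 = 27 m/s
Time to meet: t = d/v_combined = 210/27 = 7.78 s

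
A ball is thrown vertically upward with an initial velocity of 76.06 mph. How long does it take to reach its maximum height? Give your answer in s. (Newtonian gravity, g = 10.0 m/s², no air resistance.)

v₀ = 76.06 mph × 0.44704 = 34.0019 m/s
t_up = v₀ / g = 34.0019 / 10.0 = 3.4 s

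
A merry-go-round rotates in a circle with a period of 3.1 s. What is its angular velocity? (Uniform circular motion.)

ω = 2π/T = 2π/3.1 = 2.0268 rad/s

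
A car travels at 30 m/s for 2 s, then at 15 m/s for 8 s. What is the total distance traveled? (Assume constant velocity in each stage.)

d₁ = v₁t₁ = 30 × 2 = 60 m
d₂ = v₂t₂ = 15 × 8 = 120 m
d_total = 60 + 120 = 180 m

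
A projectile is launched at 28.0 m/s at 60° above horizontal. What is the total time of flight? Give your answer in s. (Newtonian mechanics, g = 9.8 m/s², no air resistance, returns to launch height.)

T = 2 × v₀ × sin(θ) / g = 2 × 28.0 × sin(60°) / 9.8 = 2 × 28.0 × 0.866025 / 9.8 = 4.949 s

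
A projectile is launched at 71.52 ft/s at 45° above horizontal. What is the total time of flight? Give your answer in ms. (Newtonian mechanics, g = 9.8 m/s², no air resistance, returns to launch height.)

v₀ = 71.52 ft/s × 0.3048 = 21.7993 m/s
T = 2 × v₀ × sin(θ) / g = 2 × 21.7993 × sin(45°) / 9.8 = 2 × 21.7993 × 0.707107 / 9.8 = 3.1458 s
T = 3.1458 s / 0.001 = 3146 ms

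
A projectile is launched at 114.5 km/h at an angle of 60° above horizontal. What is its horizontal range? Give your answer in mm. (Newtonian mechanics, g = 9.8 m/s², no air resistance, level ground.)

v₀ = 114.5 km/h × 0.2777777777777778 = 31.80556 m/s
R = v₀² × sin(2θ) / g = 31.80556² × sin(2 × 60°) / 9.8 = 1011.594 × 0.8660254 / 9.8 = 89.3945 m
R = 89.3945 m / 0.001 = 89390 mm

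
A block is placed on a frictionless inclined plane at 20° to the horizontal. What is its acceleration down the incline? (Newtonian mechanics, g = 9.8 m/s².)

a = g sin(θ) = 9.8 × sin(20°) = 9.8 × 0.342 = 3.35 m/s²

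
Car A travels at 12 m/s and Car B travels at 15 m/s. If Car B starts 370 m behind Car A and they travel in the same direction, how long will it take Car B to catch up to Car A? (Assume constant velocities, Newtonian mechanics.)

Relative speed: v_rel = 15 - 12 = 3 m/s
Time to catch: t = d₀/v_rel = 370/3 = 123.33 s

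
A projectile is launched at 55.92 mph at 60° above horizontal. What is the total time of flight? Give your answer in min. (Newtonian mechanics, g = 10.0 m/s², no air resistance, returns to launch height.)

v₀ = 55.92 mph × 0.44704 = 24.9985 m/s
T = 2 × v₀ × sin(θ) / g = 2 × 24.9985 × sin(60°) / 10.0 = 2 × 24.9985 × 0.866025 / 10.0 = 4.32987 s
T = 4.32987 s / 60.0 = 0.07216 min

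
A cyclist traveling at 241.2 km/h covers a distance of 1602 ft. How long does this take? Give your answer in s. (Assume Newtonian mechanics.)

d = 1602 ft × 0.3048 = 488.29 m
v = 241.2 km/h × 0.2777777777777778 = 67.0 m/s
t = d / v = 488.29 / 67.0 = 7.288 s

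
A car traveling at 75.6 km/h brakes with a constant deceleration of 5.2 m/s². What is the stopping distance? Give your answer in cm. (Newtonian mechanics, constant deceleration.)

v₀ = 75.6 km/h × 0.2777777777777778 = 21.0 m/s
d = v₀² / (2a) = 21.0² / (2 × 5.2) = 441.0 / 10.4 = 42.4038 m
d = 42.4038 m / 0.01 = 4240 cm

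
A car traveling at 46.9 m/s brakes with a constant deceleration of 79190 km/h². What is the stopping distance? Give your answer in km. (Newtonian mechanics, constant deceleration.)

a = 79190 km/h² × 7.716049382716049e-05 = 6.11034 m/s²
d = v₀² / (2a) = 46.9² / (2 × 6.11034) = 2199.61 / 12.2207 = 179.991 m
d = 179.991 m / 1000.0 = 0.18 km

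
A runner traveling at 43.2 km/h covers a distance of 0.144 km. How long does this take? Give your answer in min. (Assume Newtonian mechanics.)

d = 0.144 km × 1000.0 = 144.0 m
v = 43.2 km/h × 0.2777777777777778 = 12.0 m/s
t = d / v = 144.0 / 12.0 = 12.0 s
t = 12.0 s / 60.0 = 0.2 min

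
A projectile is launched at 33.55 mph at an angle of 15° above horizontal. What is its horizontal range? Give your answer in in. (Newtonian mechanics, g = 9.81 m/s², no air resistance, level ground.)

v₀ = 33.55 mph × 0.44704 = 14.9982 m/s
R = v₀² × sin(2θ) / g = 14.9982² × sin(2 × 15°) / 9.81 = 224.946 × 0.5 / 9.81 = 11.4651 m
R = 11.4651 m / 0.0254 = 451.4 in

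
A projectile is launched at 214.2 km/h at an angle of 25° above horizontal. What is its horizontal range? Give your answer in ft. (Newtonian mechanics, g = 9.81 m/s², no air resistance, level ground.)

v₀ = 214.2 km/h × 0.2777777777777778 = 59.5 m/s
R = v₀² × sin(2θ) / g = 59.5² × sin(2 × 25°) / 9.81 = 3540.25 × 0.766044 / 9.81 = 276.451 m
R = 276.451 m / 0.3048 = 907.0 ft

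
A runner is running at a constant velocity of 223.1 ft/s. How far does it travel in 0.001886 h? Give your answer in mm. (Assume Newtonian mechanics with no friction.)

v = 223.1 ft/s × 0.3048 = 68.0009 m/s
t = 0.001886 h × 3600.0 = 6.7896 s
d = v × t = 68.0009 × 6.7896 = 461.699 m
d = 461.699 m / 0.001 = 461700 mm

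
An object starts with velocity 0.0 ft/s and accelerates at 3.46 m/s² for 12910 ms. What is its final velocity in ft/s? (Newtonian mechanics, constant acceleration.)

v₀ = 0.0 ft/s × 0.3048 = 0.0 m/s
t = 12910 ms × 0.001 = 12.91 s
v = v₀ + a × t = 0.0 + 3.46 × 12.91 = 44.6686 m/s
v = 44.6686 m/s / 0.3048 = 146.6 ft/s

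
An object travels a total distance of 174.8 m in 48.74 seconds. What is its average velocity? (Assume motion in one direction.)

v_avg = Δd / Δt = 174.8 / 48.74 = 3.59 m/s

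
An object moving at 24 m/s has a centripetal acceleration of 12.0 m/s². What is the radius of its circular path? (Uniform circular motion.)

r = v²/a_c = 24²/12.0 = 48.0 m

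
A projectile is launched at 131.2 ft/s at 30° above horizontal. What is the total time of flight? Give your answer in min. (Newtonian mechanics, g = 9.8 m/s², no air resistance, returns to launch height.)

v₀ = 131.2 ft/s × 0.3048 = 39.9898 m/s
T = 2 × v₀ × sin(θ) / g = 2 × 39.9898 × sin(30°) / 9.8 = 2 × 39.9898 × 0.5 / 9.8 = 4.08059 s
T = 4.08059 s / 60.0 = 0.06801 min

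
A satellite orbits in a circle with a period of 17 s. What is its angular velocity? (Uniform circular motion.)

ω = 2π/T = 2π/17 = 0.3696 rad/s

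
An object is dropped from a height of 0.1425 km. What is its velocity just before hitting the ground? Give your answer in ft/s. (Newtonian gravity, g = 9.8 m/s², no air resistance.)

h = 0.1425 km × 1000.0 = 142.5 m
v = √(2gh) = √(2 × 9.8 × 142.5) = 52.8488 m/s
v = 52.8488 m/s / 0.3048 = 173.4 ft/s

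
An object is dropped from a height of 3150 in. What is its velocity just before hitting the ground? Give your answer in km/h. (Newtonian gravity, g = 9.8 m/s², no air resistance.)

h = 3150 in × 0.0254 = 80.01 m
v = √(2gh) = √(2 × 9.8 × 80.01) = 39.6005 m/s
v = 39.6005 m/s / 0.2777777777777778 = 142.6 km/h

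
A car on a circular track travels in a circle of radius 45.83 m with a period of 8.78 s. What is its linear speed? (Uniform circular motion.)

v = 2πr/T = 2π×45.83/8.78 = 32.8 m/s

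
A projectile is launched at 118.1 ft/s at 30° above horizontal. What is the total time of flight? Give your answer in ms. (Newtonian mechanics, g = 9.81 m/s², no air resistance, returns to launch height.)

v₀ = 118.1 ft/s × 0.3048 = 35.9969 m/s
T = 2 × v₀ × sin(θ) / g = 2 × 35.9969 × sin(30°) / 9.81 = 2 × 35.9969 × 0.5 / 9.81 = 3.66941 s
T = 3.66941 s / 0.001 = 3669 ms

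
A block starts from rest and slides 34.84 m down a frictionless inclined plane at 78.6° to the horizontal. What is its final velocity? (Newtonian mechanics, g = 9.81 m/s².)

a = g sin(θ) = 9.81 × sin(78.6°) = 9.6165 m/s²
v = √(2ad) = √(2 × 9.6165 × 34.84) = 25.89 m/s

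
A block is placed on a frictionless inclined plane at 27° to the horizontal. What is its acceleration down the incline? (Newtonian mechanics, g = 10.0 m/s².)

a = g sin(θ) = 10.0 × sin(27°) = 10.0 × 0.454 = 4.54 m/s²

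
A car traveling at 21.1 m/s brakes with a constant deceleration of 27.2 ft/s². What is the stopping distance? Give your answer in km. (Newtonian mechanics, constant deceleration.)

a = 27.2 ft/s² × 0.3048 = 8.29056 m/s²
d = v₀² / (2a) = 21.1² / (2 × 8.29056) = 445.21 / 16.5811 = 26.8505 m
d = 26.8505 m / 1000.0 = 0.02685 km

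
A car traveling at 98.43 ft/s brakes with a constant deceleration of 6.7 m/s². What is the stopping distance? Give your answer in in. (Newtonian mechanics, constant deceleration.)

v₀ = 98.43 ft/s × 0.3048 = 30.0015 m/s
d = v₀² / (2a) = 30.0015² / (2 × 6.7) = 900.09 / 13.4 = 67.1709 m
d = 67.1709 m / 0.0254 = 2645 in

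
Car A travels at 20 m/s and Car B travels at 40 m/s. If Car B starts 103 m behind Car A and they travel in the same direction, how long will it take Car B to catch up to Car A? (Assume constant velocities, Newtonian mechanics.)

Relative speed: v_rel = 40 - 20 = 20 m/s
Time to catch: t = d₀/v_rel = 103/20 = 5.15 s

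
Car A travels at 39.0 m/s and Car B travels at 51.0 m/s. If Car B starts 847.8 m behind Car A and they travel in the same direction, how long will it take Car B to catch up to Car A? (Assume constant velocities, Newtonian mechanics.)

Relative speed: v_rel = 51.0 - 39.0 = 12.0 m/s
Time to catch: t = d₀/v_rel = 847.8/12.0 = 70.65 s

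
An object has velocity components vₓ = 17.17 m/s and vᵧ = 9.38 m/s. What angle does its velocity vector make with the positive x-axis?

θ = arctan(vᵧ/vₓ) = arctan(9.38/17.17) = 28.65°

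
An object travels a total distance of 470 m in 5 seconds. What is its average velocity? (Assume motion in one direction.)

v_avg = Δd / Δt = 470 / 5 = 94.0 m/s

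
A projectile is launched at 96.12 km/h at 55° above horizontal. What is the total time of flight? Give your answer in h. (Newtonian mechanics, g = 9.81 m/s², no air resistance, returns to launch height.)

v₀ = 96.12 km/h × 0.2777777777777778 = 26.7 m/s
T = 2 × v₀ × sin(θ) / g = 2 × 26.7 × sin(55°) / 9.81 = 2 × 26.7 × 0.819152 / 9.81 = 4.45899 s
T = 4.45899 s / 3600.0 = 0.001239 h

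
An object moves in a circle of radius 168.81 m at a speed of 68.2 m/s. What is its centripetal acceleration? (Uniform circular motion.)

a_c = v²/r = 68.2²/168.81 = 4651.24/168.81 = 27.55 m/s²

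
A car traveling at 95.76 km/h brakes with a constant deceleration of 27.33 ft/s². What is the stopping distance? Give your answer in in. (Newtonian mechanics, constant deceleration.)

v₀ = 95.76 km/h × 0.2777777777777778 = 26.6 m/s
a = 27.33 ft/s² × 0.3048 = 8.33018 m/s²
d = v₀² / (2a) = 26.6² / (2 × 8.33018) = 707.56 / 16.6604 = 42.4696 m
d = 42.4696 m / 0.0254 = 1672 in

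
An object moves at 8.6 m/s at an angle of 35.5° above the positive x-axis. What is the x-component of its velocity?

vₓ = v cos(θ) = 8.6 × cos(35.5°) = 7.0 m/s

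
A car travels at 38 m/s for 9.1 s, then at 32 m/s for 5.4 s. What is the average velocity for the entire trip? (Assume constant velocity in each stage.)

d₁ = v₁t₁ = 38 × 9.1 = 345.8 m
d₂ = v₂t₂ = 32 × 5.4 = 172.8 m
d_total = 518.6 m, t_total = 14.5 s
v_avg = d_total/t_total = 518.6/14.5 = 35.77 m/s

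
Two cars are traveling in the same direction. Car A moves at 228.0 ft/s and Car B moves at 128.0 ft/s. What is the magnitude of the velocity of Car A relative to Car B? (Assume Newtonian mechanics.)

v_rel = |v_A - v_B| = |228.0 - 128.0| = 100.0 ft/s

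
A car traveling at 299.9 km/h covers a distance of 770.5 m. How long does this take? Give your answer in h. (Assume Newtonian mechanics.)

v = 299.9 km/h × 0.2777777777777778 = 83.3056 m/s
t = d / v = 770.5 / 83.3056 = 9.24908 s
t = 9.24908 s / 3600.0 = 0.002569 h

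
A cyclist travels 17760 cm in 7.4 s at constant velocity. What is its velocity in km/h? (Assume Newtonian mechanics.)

d = 17760 cm × 0.01 = 177.6 m
v = d / t = 177.6 / 7.4 = 24.0 m/s
v = 24.0 m/s / 0.2777777777777778 = 86.4 km/h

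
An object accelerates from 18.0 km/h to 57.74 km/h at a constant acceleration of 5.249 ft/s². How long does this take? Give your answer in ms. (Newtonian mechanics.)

v₀ = 18.0 km/h × 0.2777777777777778 = 5.0 m/s
v = 57.74 km/h × 0.2777777777777778 = 16.0389 m/s
a = 5.249 ft/s² × 0.3048 = 1.5999 m/s²
t = (v - v₀) / a = (16.0389 - 5.0) / 1.5999 = 6.89974 s
t = 6.89974 s / 0.001 = 6900 ms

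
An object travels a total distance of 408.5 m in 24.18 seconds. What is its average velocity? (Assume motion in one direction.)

v_avg = Δd / Δt = 408.5 / 24.18 = 16.89 m/s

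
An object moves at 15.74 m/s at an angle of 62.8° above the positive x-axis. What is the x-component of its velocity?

vₓ = v cos(θ) = 15.74 × cos(62.8°) = 7.19 m/s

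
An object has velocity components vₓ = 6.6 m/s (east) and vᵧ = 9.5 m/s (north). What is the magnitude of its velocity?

|v| = √(vₓ² + vᵧ²) = √(6.6² + 9.5²) = √(133.81) = 11.57 m/s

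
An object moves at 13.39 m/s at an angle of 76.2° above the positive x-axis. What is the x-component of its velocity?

vₓ = v cos(θ) = 13.39 × cos(76.2°) = 3.19 m/s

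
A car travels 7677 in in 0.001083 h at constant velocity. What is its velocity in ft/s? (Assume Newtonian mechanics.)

d = 7677 in × 0.0254 = 194.996 m
t = 0.001083 h × 3600.0 = 3.8988 s
v = d / t = 194.996 / 3.8988 = 50.0144 m/s
v = 50.0144 m/s / 0.3048 = 164.1 ft/s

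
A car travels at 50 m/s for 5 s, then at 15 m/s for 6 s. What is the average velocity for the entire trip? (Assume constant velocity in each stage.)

d₁ = v₁t₁ = 50 × 5 = 250 m
d₂ = v₂t₂ = 15 × 6 = 90 m
d_total = 340 m, t_total = 11 s
v_avg = d_total/t_total = 340/11 = 30.91 m/s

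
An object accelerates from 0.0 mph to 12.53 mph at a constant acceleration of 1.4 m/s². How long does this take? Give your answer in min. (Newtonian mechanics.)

v₀ = 0.0 mph × 0.44704 = 0.0 m/s
v = 12.53 mph × 0.44704 = 5.60141 m/s
t = (v - v₀) / a = (5.60141 - 0.0) / 1.4 = 4.00101 s
t = 4.00101 s / 60.0 = 0.06668 min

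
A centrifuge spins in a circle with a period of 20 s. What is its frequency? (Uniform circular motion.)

f = 1/T = 1/20 = 0.05 Hz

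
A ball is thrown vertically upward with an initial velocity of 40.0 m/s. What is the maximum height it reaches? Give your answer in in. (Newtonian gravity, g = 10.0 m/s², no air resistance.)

h_max = v₀² / (2g) = 40.0² / (2 × 10.0) = 1600.0 / 20.0 = 80.0 m
h_max = 80.0 m / 0.0254 = 3150 in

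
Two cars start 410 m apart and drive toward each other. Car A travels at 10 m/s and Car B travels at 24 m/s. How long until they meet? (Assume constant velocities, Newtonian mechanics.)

Combined speed: v_combined = 10 + 24 = 34 m/s
Time to meet: t = d/v_combined = 410/34 = 12.06 s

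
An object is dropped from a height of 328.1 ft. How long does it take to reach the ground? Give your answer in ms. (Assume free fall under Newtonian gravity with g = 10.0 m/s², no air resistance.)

h = 328.1 ft × 0.3048 = 100.005 m
t = √(2h/g) = √(2 × 100.005 / 10.0) = 4.47225 s
t = 4.47225 s / 0.001 = 4472 ms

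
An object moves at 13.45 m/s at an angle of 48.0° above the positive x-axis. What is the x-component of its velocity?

vₓ = v cos(θ) = 13.45 × cos(48.0°) = 9.0 m/s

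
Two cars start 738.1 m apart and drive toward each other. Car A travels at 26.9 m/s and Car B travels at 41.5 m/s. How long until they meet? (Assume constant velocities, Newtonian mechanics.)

Combined speed: v_combined = 26.9 + 41.5 = 68.4 m/s
Time to meet: t = d/v_combined = 738.1/68.4 = 10.79 s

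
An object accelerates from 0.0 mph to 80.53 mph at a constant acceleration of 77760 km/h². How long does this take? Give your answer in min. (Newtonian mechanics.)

v₀ = 0.0 mph × 0.44704 = 0.0 m/s
v = 80.53 mph × 0.44704 = 36.0001 m/s
a = 77760 km/h² × 7.716049382716049e-05 = 6.0 m/s²
t = (v - v₀) / a = (36.0001 - 0.0) / 6.0 = 6.00002 s
t = 6.00002 s / 60.0 = 0.1 min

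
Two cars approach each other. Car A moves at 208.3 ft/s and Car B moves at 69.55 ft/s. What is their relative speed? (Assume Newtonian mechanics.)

v_rel = v_A + v_B = 208.3 + 69.55 = 277.85 ft/s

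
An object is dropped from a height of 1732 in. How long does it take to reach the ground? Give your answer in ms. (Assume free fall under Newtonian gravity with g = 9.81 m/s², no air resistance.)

h = 1732 in × 0.0254 = 43.9928 m
t = √(2h/g) = √(2 × 43.9928 / 9.81) = 2.99482 s
t = 2.99482 s / 0.001 = 2995 ms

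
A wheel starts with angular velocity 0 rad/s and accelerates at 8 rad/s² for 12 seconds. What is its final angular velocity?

ω = ω₀ + αt = 0 + 8 × 12 = 96 rad/s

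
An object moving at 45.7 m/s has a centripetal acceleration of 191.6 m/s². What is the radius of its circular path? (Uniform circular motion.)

r = v²/a_c = 45.7²/191.6 = 10.9 m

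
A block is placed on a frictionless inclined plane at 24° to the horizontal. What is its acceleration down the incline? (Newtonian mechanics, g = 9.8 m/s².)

a = g sin(θ) = 9.8 × sin(24°) = 9.8 × 0.4067 = 3.99 m/s²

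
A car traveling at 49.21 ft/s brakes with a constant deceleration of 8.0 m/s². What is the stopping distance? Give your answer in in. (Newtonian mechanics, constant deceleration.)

v₀ = 49.21 ft/s × 0.3048 = 14.9992 m/s
d = v₀² / (2a) = 14.9992² / (2 × 8.0) = 224.976 / 16.0 = 14.061 m
d = 14.061 m / 0.0254 = 553.6 in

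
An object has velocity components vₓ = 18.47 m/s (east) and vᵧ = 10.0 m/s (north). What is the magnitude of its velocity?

|v| = √(vₓ² + vᵧ²) = √(18.47² + 10.0²) = √(441.1409) = 21.0 m/s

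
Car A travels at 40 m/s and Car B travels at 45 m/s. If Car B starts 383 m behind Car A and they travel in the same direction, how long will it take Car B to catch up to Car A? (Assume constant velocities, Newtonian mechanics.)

Relative speed: v_rel = 45 - 40 = 5 m/s
Time to catch: t = d₀/v_rel = 383/5 = 76.6 s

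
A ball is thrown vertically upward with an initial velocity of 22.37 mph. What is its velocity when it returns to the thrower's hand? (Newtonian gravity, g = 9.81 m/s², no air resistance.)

By conservation of energy (no air resistance), the ball returns to the throw height with the same speed as launch, but directed downward.
|v_ground| = v₀ = 22.37 mph
v_ground = 22.37 mph (downward)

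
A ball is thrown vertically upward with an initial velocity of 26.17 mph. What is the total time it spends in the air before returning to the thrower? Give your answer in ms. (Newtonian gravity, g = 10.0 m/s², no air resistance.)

v₀ = 26.17 mph × 0.44704 = 11.699 m/s
t_total = 2 × v₀ / g = 2 × 11.699 / 10.0 = 2.3398 s
t_total = 2.3398 s / 0.001 = 2340 ms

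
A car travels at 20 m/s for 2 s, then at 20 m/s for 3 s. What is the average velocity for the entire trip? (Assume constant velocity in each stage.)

d₁ = v₁t₁ = 20 × 2 = 40 m
d₂ = v₂t₂ = 20 × 3 = 60 m
d_total = 100 m, t_total = 5 s
v_avg = d_total/t_total = 100/5 = 20.0 m/s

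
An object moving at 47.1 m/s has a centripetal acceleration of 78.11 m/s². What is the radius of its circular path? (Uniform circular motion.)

r = v²/a_c = 47.1²/78.11 = 28.4 m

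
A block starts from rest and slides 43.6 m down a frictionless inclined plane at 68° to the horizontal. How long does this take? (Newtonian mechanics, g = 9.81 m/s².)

a = g sin(θ) = 9.81 × sin(68°) = 9.0957 m/s²
t = √(2d/a) = √(2 × 43.6 / 9.0957) = 3.1 s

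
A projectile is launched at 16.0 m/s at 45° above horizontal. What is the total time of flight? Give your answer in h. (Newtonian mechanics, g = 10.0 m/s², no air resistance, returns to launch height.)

T = 2 × v₀ × sin(θ) / g = 2 × 16.0 × sin(45°) / 10.0 = 2 × 16.0 × 0.707107 / 10.0 = 2.26274 s
T = 2.26274 s / 3600.0 = 0.0006285 h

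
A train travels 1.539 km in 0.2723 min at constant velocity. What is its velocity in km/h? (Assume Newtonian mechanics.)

d = 1.539 km × 1000.0 = 1539.0 m
t = 0.2723 min × 60.0 = 16.338 s
v = d / t = 1539.0 / 16.338 = 94.1976 m/s
v = 94.1976 m/s / 0.2777777777777778 = 339.1 km/h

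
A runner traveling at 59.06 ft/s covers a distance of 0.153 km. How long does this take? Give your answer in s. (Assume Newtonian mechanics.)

d = 0.153 km × 1000.0 = 153.0 m
v = 59.06 ft/s × 0.3048 = 18.0015 m/s
t = d / v = 153.0 / 18.0015 = 8.499 s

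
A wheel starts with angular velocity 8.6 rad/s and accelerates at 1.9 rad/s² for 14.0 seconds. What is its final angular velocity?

ω = ω₀ + αt = 8.6 + 1.9 × 14.0 = 35.2 rad/s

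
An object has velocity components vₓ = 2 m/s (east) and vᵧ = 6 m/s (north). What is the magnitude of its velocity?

|v| = √(vₓ² + vᵧ²) = √(2² + 6²) = √(40) = 6.32 m/s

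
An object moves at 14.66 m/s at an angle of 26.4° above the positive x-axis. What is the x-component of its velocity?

vₓ = v cos(θ) = 14.66 × cos(26.4°) = 13.13 m/s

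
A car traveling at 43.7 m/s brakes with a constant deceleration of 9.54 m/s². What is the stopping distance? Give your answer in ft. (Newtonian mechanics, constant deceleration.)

d = v₀² / (2a) = 43.7² / (2 × 9.54) = 1909.69 / 19.08 = 100.089 m
d = 100.089 m / 0.3048 = 328.4 ft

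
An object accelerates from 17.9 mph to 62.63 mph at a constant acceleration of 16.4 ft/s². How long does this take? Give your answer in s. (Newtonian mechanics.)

v₀ = 17.9 mph × 0.44704 = 8.00202 m/s
v = 62.63 mph × 0.44704 = 27.9981 m/s
a = 16.4 ft/s² × 0.3048 = 4.99872 m/s²
t = (v - v₀) / a = (27.9981 - 8.00202) / 4.99872 = 4.0 s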